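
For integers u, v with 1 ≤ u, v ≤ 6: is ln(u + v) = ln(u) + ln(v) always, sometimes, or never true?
It holds at (u, v) = (2, 2) (both sides equal ln(4) ≈ 1.386), but fails at (u, v) = (3, 2) (LHS = ln(5) ≈ 1.609, RHS = ln(2) + ln(3) ≈ 1.792).

Answer: Sometimes true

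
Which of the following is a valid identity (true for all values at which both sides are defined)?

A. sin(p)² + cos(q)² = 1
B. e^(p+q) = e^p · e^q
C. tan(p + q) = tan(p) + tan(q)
A: fails at (0, 1) — LHS = cos(1)² ≈ 0.2919, RHS = 1.
B: holds — e.g. at (3, 5), both sides equal e^8 ≈ 2981.
C: fails at (4, 5) — LHS = tan(9) ≈ -0.4523, RHS = tan(5) + tan(4) ≈ -2.223.

Answer: B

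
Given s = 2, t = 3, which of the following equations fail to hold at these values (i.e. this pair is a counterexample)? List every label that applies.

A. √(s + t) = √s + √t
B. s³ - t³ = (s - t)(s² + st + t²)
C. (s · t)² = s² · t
Evaluating each claim at the given values:
A. LHS = √(5) ≈ 2.236, RHS = √(2) + √(3) ≈ 3.146 → fails here (LHS ≠ RHS)
B. LHS = -19, RHS = -19 → holds here (LHS = RHS)
C. LHS = 36, RHS = 12 → fails here (LHS ≠ RHS)

Answer: A, C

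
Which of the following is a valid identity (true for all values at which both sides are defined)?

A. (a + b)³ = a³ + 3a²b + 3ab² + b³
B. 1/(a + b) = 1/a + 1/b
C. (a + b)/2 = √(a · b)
A: holds — e.g. at (1, 2), both sides equal 27.
B: fails at (2, 3) — LHS = 1/5, RHS = 5/6.
C: fails at (0, 1) — LHS = 1/2, RHS = 0.

Answer: A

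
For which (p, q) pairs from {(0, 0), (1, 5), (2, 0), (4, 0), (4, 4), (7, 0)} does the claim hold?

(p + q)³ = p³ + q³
Testing each pair:
(0, 0): LHS = 0, RHS = 0 → holds
(1, 5): LHS = 216, RHS = 126 → fails
(2, 0): LHS = 8, RHS = 8 → holds
(4, 0): LHS = 64, RHS = 64 → holds
(4, 4): LHS = 512, RHS = 128 → fails
(7, 0): LHS = 343, RHS = 343 → holds

4 of 6 pairs satisfy the claim.

Answer: (0, 0), (2, 0), (4, 0), (7, 0)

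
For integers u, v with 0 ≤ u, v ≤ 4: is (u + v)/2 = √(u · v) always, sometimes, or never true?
Sometimes true

It holds at (u, v) = (4, 4) (both sides equal 4), but fails at (u, v) = (0, 2) (LHS = 1, RHS = 0).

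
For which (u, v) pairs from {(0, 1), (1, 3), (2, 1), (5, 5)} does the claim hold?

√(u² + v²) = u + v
(0, 1)

Testing each pair:
(0, 1): LHS = 1, RHS = 1 → holds
(1, 3): LHS = √(10) ≈ 3.162, RHS = 4 → fails
(2, 1): LHS = √(5) ≈ 2.236, RHS = 3 → fails
(5, 5): LHS = 5·√(2) ≈ 7.071, RHS = 10 → fails

1 of 4 pairs satisfies the claim.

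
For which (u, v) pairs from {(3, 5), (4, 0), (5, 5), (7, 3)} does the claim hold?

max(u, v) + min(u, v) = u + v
All pairs

Testing each pair:
(3, 5): LHS = 8, RHS = 8 → holds
(4, 0): LHS = 4, RHS = 4 → holds
(5, 5): LHS = 10, RHS = 10 → holds
(7, 3): LHS = 10, RHS = 10 → holds

Every pair satisfies the claim.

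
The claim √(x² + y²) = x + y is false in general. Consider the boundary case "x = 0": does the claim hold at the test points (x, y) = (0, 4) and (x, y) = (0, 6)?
Yes, holds at both test points

At (0, 4): LHS = 4, RHS = 4 → equal
At (0, 6): LHS = 6, RHS = 6 → equal

So the claim does hold at both of these boundary points, even though it is not an identity.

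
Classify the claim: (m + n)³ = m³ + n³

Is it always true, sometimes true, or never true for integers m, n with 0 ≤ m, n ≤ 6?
Sometimes true

It holds at (m, n) = (0, 3) (both sides equal 27), but fails at (m, n) = (1, 6) (LHS = 343, RHS = 217).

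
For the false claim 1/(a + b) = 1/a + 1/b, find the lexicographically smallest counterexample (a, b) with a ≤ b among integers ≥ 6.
Substituting (6, 6) into the claim:
LHS = 1/(6 + 6) = 1/12
RHS = 1/6 + 1/6 = 1/3

Since LHS ≠ RHS, this pair disproves the claim, and no lexicographically smaller pair (a ≤ b, integers ≥ 6) does.

For instance (8, 8) is also a counterexample (LHS = 1/16, RHS = 1/4), but it's lexicographically larger.

Answer: (a, b) = (6, 6)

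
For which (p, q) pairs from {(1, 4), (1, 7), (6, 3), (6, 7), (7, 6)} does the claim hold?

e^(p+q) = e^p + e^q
Testing each pair:
(1, 4): LHS = e^5 ≈ 148.4, RHS = e + e^4 ≈ 57.32 → fails
(1, 7): LHS = e^8 ≈ 2981, RHS = e + e^7 ≈ 1099 → fails
(6, 3): LHS = e^9 ≈ 8103, RHS = e^3 + e^6 ≈ 423.5 → fails
(6, 7): LHS = e^13 ≈ 442413.4, RHS = e^6 + e^7 ≈ 1500 → fails
(7, 6): LHS = e^13 ≈ 442413.4, RHS = e^6 + e^7 ≈ 1500 → fails

No pair satisfies the claim.

Answer: None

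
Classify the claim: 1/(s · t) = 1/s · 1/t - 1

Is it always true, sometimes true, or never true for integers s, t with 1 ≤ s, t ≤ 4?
Never true

The claim fails for every pair in the range. For instance at (s, t) = (2, 3): LHS = 1/6, RHS = -5/6.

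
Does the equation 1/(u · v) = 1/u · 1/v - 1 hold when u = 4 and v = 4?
Fails

Substituting u = 4, v = 4:

LHS = 1/(4 · 4) = 1/16
RHS = 1/4 · 1/4 - 1 = -15/16

LHS ≠ RHS, so the equation does not hold at this point.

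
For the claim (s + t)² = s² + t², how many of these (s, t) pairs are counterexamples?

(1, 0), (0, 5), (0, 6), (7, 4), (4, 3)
Testing each pair:
(1, 0): LHS = 1, RHS = 1 → satisfies claim
(0, 5): LHS = 25, RHS = 25 → satisfies claim
(0, 6): LHS = 36, RHS = 36 → satisfies claim
(7, 4): LHS = 121, RHS = 65 → counterexample
(4, 3): LHS = 49, RHS = 25 → counterexample

That makes 2 counterexamples.

Answer: 2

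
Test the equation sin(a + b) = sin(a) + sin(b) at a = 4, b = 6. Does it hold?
Fails

Substituting a = 4, b = 6:

LHS = sin(4 + 6) = sin(10) ≈ -0.544
RHS = sin(4) + sin(6) ≈ -1.036

LHS ≠ RHS, so the equation does not hold at this point.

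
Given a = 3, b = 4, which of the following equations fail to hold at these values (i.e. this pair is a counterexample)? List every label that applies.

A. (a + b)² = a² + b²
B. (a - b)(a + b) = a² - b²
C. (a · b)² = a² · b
A, C

Evaluating each claim at the given values:
A. LHS = 49, RHS = 25 → fails here (LHS ≠ RHS)
B. LHS = -7, RHS = -7 → holds here (LHS = RHS)
C. LHS = 144, RHS = 36 → fails here (LHS ≠ RHS)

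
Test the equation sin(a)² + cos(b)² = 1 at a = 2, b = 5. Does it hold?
Fails

Substituting a = 2, b = 5:

LHS = sin(2)² + cos(5)² ≈ 0.9073
RHS = 1

LHS ≠ RHS, so the equation does not hold at this point.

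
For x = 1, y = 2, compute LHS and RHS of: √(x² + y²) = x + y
LHS = √(1² + 2²) = √(5) ≈ 2.236
RHS = 1 + 2 = 3

LHS ≠ RHS (they differ by about 0.7639), so the equation does not hold here.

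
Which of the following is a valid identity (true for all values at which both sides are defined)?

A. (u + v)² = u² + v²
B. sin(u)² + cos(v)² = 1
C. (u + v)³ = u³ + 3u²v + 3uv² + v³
A: fails at (2, 4) — LHS = 36, RHS = 20.
B: fails at (1, 2) — LHS = cos(2)² + sin(1)² ≈ 0.8813, RHS = 1.
C: holds — e.g. at (1, 2), both sides equal 27.

Answer: C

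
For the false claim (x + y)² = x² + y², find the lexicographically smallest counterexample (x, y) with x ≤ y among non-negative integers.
(x, y) = (1, 1)

At (0, 3): both sides equal 9, so it holds there.
At (0, 5): both sides equal 25, so it holds there.

Substituting (1, 1) into the claim:
LHS = (1 + 1)² = 4
RHS = 1² + 1² = 2

Since LHS ≠ RHS, this pair disproves the claim, and no lexicographically smaller pair (x ≤ y, non-negative integers) does.

For instance (1, 5) is also a counterexample (LHS = 36, RHS = 26), but it's lexicographically larger.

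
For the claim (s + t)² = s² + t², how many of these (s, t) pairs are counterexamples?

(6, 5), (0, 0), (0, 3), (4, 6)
Testing each pair:
(6, 5): LHS = 121, RHS = 61 → counterexample
(0, 0): LHS = 0, RHS = 0 → satisfies claim
(0, 3): LHS = 9, RHS = 9 → satisfies claim
(4, 6): LHS = 100, RHS = 52 → counterexample

That makes 2 counterexamples.

Answer: 2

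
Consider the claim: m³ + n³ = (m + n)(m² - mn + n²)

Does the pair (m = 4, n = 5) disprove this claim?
No

Substituting m = 4, n = 5:
LHS = 4³ + 5³ = 189
RHS = (4 + 5)(4² - 4·5 + 5²) = 189

The sides agree, so this pair does not disprove the claim.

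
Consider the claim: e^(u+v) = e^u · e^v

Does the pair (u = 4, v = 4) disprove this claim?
No

Substituting u = 4, v = 4:
LHS = e^(4+4) = e^8 ≈ 2981
RHS = e^4 · e^4 = e^8 ≈ 2981

The sides agree, so this pair does not disprove the claim.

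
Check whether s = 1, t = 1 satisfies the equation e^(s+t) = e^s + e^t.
Substituting s = 1, t = 1:

LHS = e^(1+1) = e^2 ≈ 7.389
RHS = e^1 + e^1 = 2·e ≈ 5.437

LHS ≠ RHS, so the equation does not hold at this point.

Answer: Fails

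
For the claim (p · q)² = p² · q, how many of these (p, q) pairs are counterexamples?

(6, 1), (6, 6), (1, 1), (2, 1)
1

Testing each pair:
(6, 1): LHS = 36, RHS = 36 → satisfies claim
(6, 6): LHS = 1296, RHS = 216 → counterexample
(1, 1): LHS = 1, RHS = 1 → satisfies claim
(2, 1): LHS = 4, RHS = 4 → satisfies claim

That makes 1 counterexample.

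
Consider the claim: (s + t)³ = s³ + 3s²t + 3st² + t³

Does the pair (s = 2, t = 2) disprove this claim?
Substituting s = 2, t = 2:
LHS = (2 + 2)³ = 64
RHS = 2³ + 3·2²·2 + 3·2·2² + 2³ = 64

The sides agree, so this pair does not disprove the claim.

Answer: No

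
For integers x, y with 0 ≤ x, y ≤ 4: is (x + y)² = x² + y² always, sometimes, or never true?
It holds at (x, y) = (1, 0) (both sides equal 1), but fails at (x, y) = (4, 4) (LHS = 64, RHS = 32).

Answer: Sometimes true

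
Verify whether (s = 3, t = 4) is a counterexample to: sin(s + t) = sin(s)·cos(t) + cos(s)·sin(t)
No

Substituting s = 3, t = 4:
LHS = sin(3 + 4) = sin(7) ≈ 0.657
RHS = sin(3)·cos(4) + cos(3)·sin(4) = sin(3)·cos(4) + sin(4)·cos(3) ≈ 0.657

The sides agree, so this pair does not disprove the claim.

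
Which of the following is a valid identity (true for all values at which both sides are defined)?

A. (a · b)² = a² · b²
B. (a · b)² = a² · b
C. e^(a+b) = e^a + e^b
A

A: holds — e.g. at (1, 1), both sides equal 1.
B: fails at (5, 5) — LHS = 625, RHS = 125.
C: fails at (3, 3) — LHS = e^6 ≈ 403.4, RHS = 2·e^3 ≈ 40.17.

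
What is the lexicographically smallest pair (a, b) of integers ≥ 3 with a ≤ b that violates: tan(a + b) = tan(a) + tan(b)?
Substituting (3, 3) into the claim:
LHS = tan(3 + 3) = tan(6) ≈ -0.291
RHS = tan(3) + tan(3) = 2·tan(3) ≈ -0.2851

Since LHS ≠ RHS, this pair disproves the claim, and no lexicographically smaller pair (a ≤ b, integers ≥ 3) does.

For instance (3, 6) is also a counterexample (LHS = tan(9) ≈ -0.4523, RHS = tan(6) + tan(3) ≈ -0.4336), but it's lexicographically larger.

Answer: (a, b) = (3, 3)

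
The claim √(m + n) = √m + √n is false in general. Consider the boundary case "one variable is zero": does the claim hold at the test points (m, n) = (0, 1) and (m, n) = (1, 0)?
At (0, 1): LHS = 1, RHS = 1 → equal
At (1, 0): LHS = 1, RHS = 1 → equal

So the claim does hold at both of these boundary points, even though it is not an identity.

Answer: Yes, holds at both test points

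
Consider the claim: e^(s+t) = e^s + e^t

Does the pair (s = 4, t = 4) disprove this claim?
Yes

Substituting s = 4, t = 4:
LHS = e^(4+4) = e^8 ≈ 2981
RHS = e^4 + e^4 = 2·e^4 ≈ 109.2

Since LHS ≠ RHS, this pair disproves the claim.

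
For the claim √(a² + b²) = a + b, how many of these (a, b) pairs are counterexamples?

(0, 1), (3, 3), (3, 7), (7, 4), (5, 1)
Testing each pair:
(0, 1): LHS = 1, RHS = 1 → satisfies claim
(3, 3): LHS = 3·√(2) ≈ 4.243, RHS = 6 → counterexample
(3, 7): LHS = √(58) ≈ 7.616, RHS = 10 → counterexample
(7, 4): LHS = √(65) ≈ 8.062, RHS = 11 → counterexample
(5, 1): LHS = √(26) ≈ 5.099, RHS = 6 → counterexample

That makes 4 counterexamples.

Answer: 4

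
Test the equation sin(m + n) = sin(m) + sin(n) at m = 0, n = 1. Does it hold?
Holds

Substituting m = 0, n = 1:

LHS = sin(0 + 1) = sin(1) ≈ 0.8415
RHS = sin(0) + sin(1) = sin(1) ≈ 0.8415

LHS = RHS, so the equation holds at this point.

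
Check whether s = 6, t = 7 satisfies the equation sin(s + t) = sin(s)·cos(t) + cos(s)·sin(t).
Holds

Substituting s = 6, t = 7:

LHS = sin(6 + 7) = sin(13) ≈ 0.4202
RHS = sin(6)·cos(7) + cos(6)·sin(7) = sin(6)·cos(7) + sin(7)·cos(6) ≈ 0.4202

LHS = RHS, so the equation holds at this point.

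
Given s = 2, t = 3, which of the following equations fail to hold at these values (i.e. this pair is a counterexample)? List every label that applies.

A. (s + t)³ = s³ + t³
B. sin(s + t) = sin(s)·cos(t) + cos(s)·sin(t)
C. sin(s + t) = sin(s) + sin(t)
Evaluating each claim at the given values:
A. LHS = 125, RHS = 35 → fails here (LHS ≠ RHS)
B. LHS = sin(5) ≈ -0.9589, RHS = sin(2)·cos(3) + sin(3)·cos(2) ≈ -0.9589 → holds here (LHS = RHS)
C. LHS = sin(5) ≈ -0.9589, RHS = sin(3) + sin(2) ≈ 1.05 → fails here (LHS ≠ RHS)

Answer: A, C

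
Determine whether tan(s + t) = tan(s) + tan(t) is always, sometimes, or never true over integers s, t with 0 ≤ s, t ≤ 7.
Sometimes true

It holds at (s, t) = (4, 0) (both sides equal tan(4) ≈ 1.158), but fails at (s, t) = (4, 6) (LHS = tan(10) ≈ 0.6484, RHS = tan(6) + tan(4) ≈ 0.8668).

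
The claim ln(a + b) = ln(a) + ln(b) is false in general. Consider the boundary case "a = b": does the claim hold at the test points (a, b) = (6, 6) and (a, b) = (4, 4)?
No, fails at both test points

At (6, 6): LHS = ln(12) ≈ 2.485 ≠ RHS = 2·ln(6) ≈ 3.584
At (4, 4): LHS = ln(8) ≈ 2.079 ≠ RHS = 2·ln(4) ≈ 2.773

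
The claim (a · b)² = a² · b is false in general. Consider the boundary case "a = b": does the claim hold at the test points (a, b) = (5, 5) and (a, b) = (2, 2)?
No, fails at both test points

At (5, 5): LHS = 625 ≠ RHS = 125
At (2, 2): LHS = 16 ≠ RHS = 8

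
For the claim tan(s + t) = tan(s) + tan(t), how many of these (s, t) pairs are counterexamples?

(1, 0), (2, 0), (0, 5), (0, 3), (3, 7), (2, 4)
Testing each pair:
(1, 0): LHS = tan(1) ≈ 1.557, RHS = tan(1) ≈ 1.557 → satisfies claim
(2, 0): LHS = tan(2) ≈ -2.185, RHS = tan(2) ≈ -2.185 → satisfies claim
(0, 5): LHS = tan(5) ≈ -3.381, RHS = tan(5) ≈ -3.381 → satisfies claim
(0, 3): LHS = tan(3) ≈ -0.1425, RHS = tan(3) ≈ -0.1425 → satisfies claim
(3, 7): LHS = tan(10) ≈ 0.6484, RHS = tan(3) + tan(7) ≈ 0.7289 → counterexample
(2, 4): LHS = tan(6) ≈ -0.291, RHS = tan(2) + tan(4) ≈ -1.027 → counterexample

That makes 2 counterexamples.

Answer: 2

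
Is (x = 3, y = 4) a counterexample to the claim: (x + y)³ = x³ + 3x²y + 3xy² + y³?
Substituting x = 3, y = 4:
LHS = (3 + 4)³ = 343
RHS = 3³ + 3·3²·4 + 3·3·4² + 4³ = 343

The sides agree, so this pair does not disprove the claim.

Answer: No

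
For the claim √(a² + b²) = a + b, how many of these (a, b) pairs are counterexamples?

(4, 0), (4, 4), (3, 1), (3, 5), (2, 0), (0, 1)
3

Testing each pair:
(4, 0): LHS = 4, RHS = 4 → satisfies claim
(4, 4): LHS = 4·√(2) ≈ 5.657, RHS = 8 → counterexample
(3, 1): LHS = √(10) ≈ 3.162, RHS = 4 → counterexample
(3, 5): LHS = √(34) ≈ 5.831, RHS = 8 → counterexample
(2, 0): LHS = 2, RHS = 2 → satisfies claim
(0, 1): LHS = 1, RHS = 1 → satisfies claim

That makes 3 counterexamples.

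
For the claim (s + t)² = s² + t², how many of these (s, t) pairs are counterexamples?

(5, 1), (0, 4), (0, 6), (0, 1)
Testing each pair:
(5, 1): LHS = 36, RHS = 26 → counterexample
(0, 4): LHS = 16, RHS = 16 → satisfies claim
(0, 6): LHS = 36, RHS = 36 → satisfies claim
(0, 1): LHS = 1, RHS = 1 → satisfies claim

That makes 1 counterexample.

Answer: 1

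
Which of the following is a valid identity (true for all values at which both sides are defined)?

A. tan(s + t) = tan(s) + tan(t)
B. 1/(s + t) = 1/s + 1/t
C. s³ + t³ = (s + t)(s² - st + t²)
C

A: fails at (2, 3) — LHS = tan(5) ≈ -3.381, RHS = tan(2) + tan(3) ≈ -2.328.
B: fails at (2, 7) — LHS = 1/9, RHS = 9/14.
C: holds — e.g. at (3, 5), both sides equal 152.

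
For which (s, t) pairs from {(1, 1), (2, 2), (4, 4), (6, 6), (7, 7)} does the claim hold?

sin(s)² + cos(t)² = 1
All pairs

Testing each pair:
(1, 1): LHS = cos(1)² + sin(1)² = 1, RHS = 1 → holds
(2, 2): LHS = cos(2)² + sin(2)² = 1, RHS = 1 → holds
(4, 4): LHS = cos(4)² + sin(4)² = 1, RHS = 1 → holds
(6, 6): LHS = sin(6)² + cos(6)² = 1, RHS = 1 → holds
(7, 7): LHS = sin(7)² + cos(7)² = 1, RHS = 1 → holds

Every pair satisfies the claim.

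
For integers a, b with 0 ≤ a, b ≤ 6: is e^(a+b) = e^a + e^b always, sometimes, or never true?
The claim fails for every pair in the range. For instance at (a, b) = (5, 1): LHS = e^6 ≈ 403.4, RHS = e + e^5 ≈ 151.1.

Answer: Never true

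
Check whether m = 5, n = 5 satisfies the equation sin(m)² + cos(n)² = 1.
Substituting m = 5, n = 5:

LHS = sin(5)² + cos(5)² = 1
RHS = 1

LHS = RHS, so the equation holds at this point.

Answer: Holds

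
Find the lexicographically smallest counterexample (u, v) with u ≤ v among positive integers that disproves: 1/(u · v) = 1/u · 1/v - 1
Substituting (1, 1) into the claim:
LHS = 1/(1 · 1) = 1
RHS = 1/1 · 1/1 - 1 = 0

Since LHS ≠ RHS, this pair disproves the claim, and no lexicographically smaller pair (u ≤ v, positive integers) does.

For instance (3, 5) is also a counterexample (LHS = 1/15, RHS = -14/15), but it's lexicographically larger.

Answer: (u, v) = (1, 1)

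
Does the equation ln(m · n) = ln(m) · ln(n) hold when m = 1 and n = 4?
Substituting m = 1, n = 4:

LHS = ln(1 · 4) = ln(4) ≈ 1.386
RHS = ln(1) · ln(4) = 0

LHS ≠ RHS, so the equation does not hold at this point.

Answer: Fails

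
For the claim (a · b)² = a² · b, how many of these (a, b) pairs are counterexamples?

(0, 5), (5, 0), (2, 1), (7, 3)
1

Testing each pair:
(0, 5): LHS = 0, RHS = 0 → satisfies claim
(5, 0): LHS = 0, RHS = 0 → satisfies claim
(2, 1): LHS = 4, RHS = 4 → satisfies claim
(7, 3): LHS = 441, RHS = 147 → counterexample

That makes 1 counterexample.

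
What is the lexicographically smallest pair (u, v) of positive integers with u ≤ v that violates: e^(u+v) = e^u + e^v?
Substituting (1, 1) into the claim:
LHS = e^(1+1) = e^2 ≈ 7.389
RHS = e^1 + e^1 = 2·e ≈ 5.437

Since LHS ≠ RHS, this pair disproves the claim, and no lexicographically smaller pair (u ≤ v, positive integers) does.

For instance (7, 7) is also a counterexample (LHS = e^14 ≈ 1202604.3, RHS = 2·e^7 ≈ 2193), but it's lexicographically larger.

Answer: (u, v) = (1, 1)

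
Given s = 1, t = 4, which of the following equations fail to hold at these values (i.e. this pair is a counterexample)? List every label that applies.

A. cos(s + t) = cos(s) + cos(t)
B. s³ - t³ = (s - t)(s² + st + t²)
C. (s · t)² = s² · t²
A

Evaluating each claim at the given values:
A. LHS = cos(5) ≈ 0.2837, RHS = cos(4) + cos(1) ≈ -0.1133 → fails here (LHS ≠ RHS)
B. LHS = -63, RHS = -63 → holds here (LHS = RHS)
C. LHS = 16, RHS = 16 → holds here (LHS = RHS)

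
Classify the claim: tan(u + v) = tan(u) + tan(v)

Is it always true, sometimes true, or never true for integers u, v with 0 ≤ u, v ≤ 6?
It holds at (u, v) = (0, 5) (both sides equal tan(5) ≈ -3.381), but fails at (u, v) = (5, 6) (LHS = tan(11) ≈ -226, RHS = tan(5) + tan(6) ≈ -3.672).

Answer: Sometimes true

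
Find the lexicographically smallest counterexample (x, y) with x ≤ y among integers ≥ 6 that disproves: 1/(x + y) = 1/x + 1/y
Substituting (6, 6) into the claim:
LHS = 1/(6 + 6) = 1/12
RHS = 1/6 + 1/6 = 1/3

Since LHS ≠ RHS, this pair disproves the claim, and no lexicographically smaller pair (x ≤ y, integers ≥ 6) does.

For instance (12, 13) is also a counterexample (LHS = 1/25, RHS = 25/156), but it's lexicographically larger.

Answer: (x, y) = (6, 6)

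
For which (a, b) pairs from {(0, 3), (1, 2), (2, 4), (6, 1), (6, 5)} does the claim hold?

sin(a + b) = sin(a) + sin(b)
Testing each pair:
(0, 3): LHS = sin(3) ≈ 0.1411, RHS = sin(3) ≈ 0.1411 → holds
(1, 2): LHS = sin(3) ≈ 0.1411, RHS = sin(1) + sin(2) ≈ 1.751 → fails
(2, 4): LHS = sin(6) ≈ -0.2794, RHS = sin(4) + sin(2) ≈ 0.1525 → fails
(6, 1): LHS = sin(7) ≈ 0.657, RHS = sin(6) + sin(1) ≈ 0.5621 → fails
(6, 5): LHS = sin(11) ≈ -1, RHS = sin(5) + sin(6) ≈ -1.238 → fails

1 of 5 pairs satisfies the claim.

Answer: (0, 3)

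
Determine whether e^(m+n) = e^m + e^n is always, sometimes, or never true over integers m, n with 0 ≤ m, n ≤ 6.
The claim fails for every pair in the range. For instance at (m, n) = (2, 3): LHS = e^5 ≈ 148.4, RHS = e^2 + e^3 ≈ 27.47.

Answer: Never true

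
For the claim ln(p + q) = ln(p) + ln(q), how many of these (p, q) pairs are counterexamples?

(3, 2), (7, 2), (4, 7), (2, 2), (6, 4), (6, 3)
5

Testing each pair:
(3, 2): LHS = ln(5) ≈ 1.609, RHS = ln(2) + ln(3) ≈ 1.792 → counterexample
(7, 2): LHS = ln(9) ≈ 2.197, RHS = ln(2) + ln(7) ≈ 2.639 → counterexample
(4, 7): LHS = ln(11) ≈ 2.398, RHS = ln(4) + ln(7) ≈ 3.332 → counterexample
(2, 2): LHS = ln(4) ≈ 1.386, RHS = 2·ln(2) ≈ 1.386 → satisfies claim
(6, 4): LHS = ln(10) ≈ 2.303, RHS = ln(4) + ln(6) ≈ 3.178 → counterexample
(6, 3): LHS = ln(9) ≈ 2.197, RHS = ln(3) + ln(6) ≈ 2.89 → counterexample

That makes 5 counterexamples.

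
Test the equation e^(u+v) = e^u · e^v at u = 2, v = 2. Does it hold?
Holds

Substituting u = 2, v = 2:

LHS = e^(2+2) = e^4 ≈ 54.6
RHS = e^2 · e^2 = e^4 ≈ 54.6

LHS = RHS, so the equation holds at this point.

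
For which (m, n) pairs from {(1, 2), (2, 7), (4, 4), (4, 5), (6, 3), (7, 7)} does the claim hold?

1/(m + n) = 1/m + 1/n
None

Testing each pair:
(1, 2): LHS = 1/3, RHS = 3/2 → fails
(2, 7): LHS = 1/9, RHS = 9/14 → fails
(4, 4): LHS = 1/8, RHS = 1/2 → fails
(4, 5): LHS = 1/9, RHS = 9/20 → fails
(6, 3): LHS = 1/9, RHS = 1/2 → fails
(7, 7): LHS = 1/14, RHS = 2/7 → fails

No pair satisfies the claim.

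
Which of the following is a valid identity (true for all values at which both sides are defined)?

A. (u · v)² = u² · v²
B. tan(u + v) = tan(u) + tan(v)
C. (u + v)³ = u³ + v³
A

A: holds — e.g. at (4, 4), both sides equal 256.
B: fails at (4, 4) — LHS = tan(8) ≈ -6.8, RHS = 2·tan(4) ≈ 2.316.
C: fails at (3, 5) — LHS = 512, RHS = 152.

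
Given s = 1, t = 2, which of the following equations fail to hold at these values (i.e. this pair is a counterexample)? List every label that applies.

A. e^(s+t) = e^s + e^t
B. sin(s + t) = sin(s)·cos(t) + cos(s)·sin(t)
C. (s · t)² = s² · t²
A

Evaluating each claim at the given values:
A. LHS = e^3 ≈ 20.09, RHS = e + e^2 ≈ 10.11 → fails here (LHS ≠ RHS)
B. LHS = sin(3) ≈ 0.1411, RHS = sin(1)·cos(2) + sin(2)·cos(1) ≈ 0.1411 → holds here (LHS = RHS)
C. LHS = 4, RHS = 4 → holds here (LHS = RHS)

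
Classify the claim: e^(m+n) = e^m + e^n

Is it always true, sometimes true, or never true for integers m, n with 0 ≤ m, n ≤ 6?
The claim fails for every pair in the range. For instance at (m, n) = (6, 6): LHS = e^12 ≈ 162754.8, RHS = 2·e^6 ≈ 806.9.

Answer: Never true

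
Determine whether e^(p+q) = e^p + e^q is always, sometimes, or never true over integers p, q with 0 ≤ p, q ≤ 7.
Never true

The claim fails for every pair in the range. For instance at (p, q) = (5, 7): LHS = e^12 ≈ 162754.8, RHS = e^5 + e^7 ≈ 1245.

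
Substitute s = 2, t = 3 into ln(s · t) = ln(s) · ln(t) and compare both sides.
LHS = ln(2 · 3) = ln(6) ≈ 1.792
RHS = ln(2) · ln(3) ≈ 0.7615

LHS ≠ RHS (they differ by about 1.03), so the equation does not hold here.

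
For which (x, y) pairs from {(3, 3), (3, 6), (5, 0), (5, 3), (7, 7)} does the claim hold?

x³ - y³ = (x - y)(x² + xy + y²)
Testing each pair:
(3, 3): LHS = 0, RHS = 0 → holds
(3, 6): LHS = -189, RHS = -189 → holds
(5, 0): LHS = 125, RHS = 125 → holds
(5, 3): LHS = 98, RHS = 98 → holds
(7, 7): LHS = 0, RHS = 0 → holds

Every pair satisfies the claim.

Answer: All pairs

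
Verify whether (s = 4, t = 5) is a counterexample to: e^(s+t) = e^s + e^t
Yes

Substituting s = 4, t = 5:
LHS = e^(4+5) = e^9 ≈ 8103
RHS = e^4 + e^5 ≈ 203

Since LHS ≠ RHS, this pair disproves the claim.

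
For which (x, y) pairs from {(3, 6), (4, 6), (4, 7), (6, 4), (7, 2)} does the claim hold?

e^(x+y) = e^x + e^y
None

Testing each pair:
(3, 6): LHS = e^9 ≈ 8103, RHS = e^3 + e^6 ≈ 423.5 → fails
(4, 6): LHS = e^10 ≈ 22026.5, RHS = e^4 + e^6 ≈ 458 → fails
(4, 7): LHS = e^11 ≈ 59874.1, RHS = e^4 + e^7 ≈ 1151 → fails
(6, 4): LHS = e^10 ≈ 22026.5, RHS = e^4 + e^6 ≈ 458 → fails
(7, 2): LHS = e^9 ≈ 8103, RHS = e^2 + e^7 ≈ 1104 → fails

No pair satisfies the claim.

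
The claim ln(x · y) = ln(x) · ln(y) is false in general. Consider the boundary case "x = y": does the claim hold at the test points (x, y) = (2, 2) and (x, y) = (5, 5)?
No, fails at both test points

At (2, 2): LHS = ln(4) ≈ 1.386 ≠ RHS = ln(2)² ≈ 0.4805
At (5, 5): LHS = ln(25) ≈ 3.219 ≠ RHS = ln(5)² ≈ 2.59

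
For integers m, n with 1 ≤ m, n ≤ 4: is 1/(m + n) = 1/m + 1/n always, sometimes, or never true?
Never true

The claim fails for every pair in the range. For instance at (m, n) = (1, 4): LHS = 1/5, RHS = 5/4.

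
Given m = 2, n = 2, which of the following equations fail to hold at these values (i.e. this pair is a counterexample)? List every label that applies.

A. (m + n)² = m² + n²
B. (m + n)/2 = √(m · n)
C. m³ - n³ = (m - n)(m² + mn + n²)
A

Evaluating each claim at the given values:
A. LHS = 16, RHS = 8 → fails here (LHS ≠ RHS)
B. LHS = 2, RHS = 2 → holds here (LHS = RHS)
C. LHS = 0, RHS = 0 → holds here (LHS = RHS)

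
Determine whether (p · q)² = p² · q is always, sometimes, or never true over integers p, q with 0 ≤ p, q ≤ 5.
It holds at (p, q) = (3, 1) (both sides equal 9), but fails at (p, q) = (3, 5) (LHS = 225, RHS = 45).

Answer: Sometimes true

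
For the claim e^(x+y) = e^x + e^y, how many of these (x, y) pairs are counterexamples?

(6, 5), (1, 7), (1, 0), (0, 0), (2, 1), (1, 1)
Testing each pair:
(6, 5): LHS = e^11 ≈ 59874.1, RHS = e^5 + e^6 ≈ 551.8 → counterexample
(1, 7): LHS = e^8 ≈ 2981, RHS = e + e^7 ≈ 1099 → counterexample
(1, 0): LHS = e ≈ 2.718, RHS = 1 + e ≈ 3.718 → counterexample
(0, 0): LHS = 1, RHS = 2 → counterexample
(2, 1): LHS = e^3 ≈ 20.09, RHS = e + e^2 ≈ 10.11 → counterexample
(1, 1): LHS = e^2 ≈ 7.389, RHS = 2·e ≈ 5.437 → counterexample

That makes 6 counterexamples.

Answer: 6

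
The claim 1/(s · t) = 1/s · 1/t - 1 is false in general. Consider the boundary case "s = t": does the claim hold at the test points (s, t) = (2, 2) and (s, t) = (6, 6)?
No, fails at both test points

At (2, 2): LHS = 1/4 ≠ RHS = -3/4
At (6, 6): LHS = 1/36 ≠ RHS = -35/36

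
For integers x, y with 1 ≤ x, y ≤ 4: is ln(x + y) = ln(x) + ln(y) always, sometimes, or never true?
Sometimes true

It holds at (x, y) = (2, 2) (both sides equal ln(4) ≈ 1.386), but fails at (x, y) = (1, 4) (LHS = ln(5) ≈ 1.609, RHS = ln(4) ≈ 1.386).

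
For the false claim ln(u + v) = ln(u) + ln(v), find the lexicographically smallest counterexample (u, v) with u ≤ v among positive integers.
Substituting (1, 1) into the claim:
LHS = ln(1 + 1) = ln(2) ≈ 0.6931
RHS = ln(1) + ln(1) = 0

Since LHS ≠ RHS, this pair disproves the claim, and no lexicographically smaller pair (u ≤ v, positive integers) does.

For instance (3, 6) is also a counterexample (LHS = ln(9) ≈ 2.197, RHS = ln(3) + ln(6) ≈ 2.89), but it's lexicographically larger.

Answer: (u, v) = (1, 1)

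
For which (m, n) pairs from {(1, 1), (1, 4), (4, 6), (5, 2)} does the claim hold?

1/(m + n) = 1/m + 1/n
Testing each pair:
(1, 1): LHS = 1/2, RHS = 2 → fails
(1, 4): LHS = 1/5, RHS = 5/4 → fails
(4, 6): LHS = 1/10, RHS = 5/12 → fails
(5, 2): LHS = 1/7, RHS = 7/10 → fails

No pair satisfies the claim.

Answer: None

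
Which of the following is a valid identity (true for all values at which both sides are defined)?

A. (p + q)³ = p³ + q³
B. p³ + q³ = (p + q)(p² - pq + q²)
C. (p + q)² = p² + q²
A: fails at (5, 5) — LHS = 1000, RHS = 250.
B: holds — e.g. at (5, 5), both sides equal 250.
C: fails at (4, 5) — LHS = 81, RHS = 41.

Answer: B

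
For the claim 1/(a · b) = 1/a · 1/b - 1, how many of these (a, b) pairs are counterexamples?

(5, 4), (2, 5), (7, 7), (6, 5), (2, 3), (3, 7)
Testing each pair:
(5, 4): LHS = 1/20, RHS = -19/20 → counterexample
(2, 5): LHS = 1/10, RHS = -9/10 → counterexample
(7, 7): LHS = 1/49, RHS = -48/49 → counterexample
(6, 5): LHS = 1/30, RHS = -29/30 → counterexample
(2, 3): LHS = 1/6, RHS = -5/6 → counterexample
(3, 7): LHS = 1/21, RHS = -20/21 → counterexample

That makes 6 counterexamples.

Answer: 6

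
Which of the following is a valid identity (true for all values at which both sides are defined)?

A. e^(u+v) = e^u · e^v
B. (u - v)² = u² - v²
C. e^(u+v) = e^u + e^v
A: holds — e.g. at (5, 5), both sides equal e^10 ≈ 22026.5.
B: fails at (1, 2) — LHS = 1, RHS = -3.
C: fails at (5, 5) — LHS = e^10 ≈ 22026.5, RHS = 2·e^5 ≈ 296.8.

Answer: A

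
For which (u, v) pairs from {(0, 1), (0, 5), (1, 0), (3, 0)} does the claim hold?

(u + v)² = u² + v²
All pairs

Testing each pair:
(0, 1): LHS = 1, RHS = 1 → holds
(0, 5): LHS = 25, RHS = 25 → holds
(1, 0): LHS = 1, RHS = 1 → holds
(3, 0): LHS = 9, RHS = 9 → holds

Every pair satisfies the claim.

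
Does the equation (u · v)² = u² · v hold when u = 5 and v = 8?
Fails

Substituting u = 5, v = 8:

LHS = (5 · 8)² = 1600
RHS = 5² · 8 = 200

LHS ≠ RHS, so the equation does not hold at this point.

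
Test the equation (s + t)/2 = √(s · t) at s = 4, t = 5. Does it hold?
Substituting s = 4, t = 5:

LHS = (4 + 5)/2 = 9/2
RHS = √(4 · 5) = 2·√(5) ≈ 4.472

LHS ≠ RHS, so the equation does not hold at this point.

Answer: Fails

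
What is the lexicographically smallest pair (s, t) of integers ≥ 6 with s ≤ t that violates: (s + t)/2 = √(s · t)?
Substituting (6, 7) into the claim:
LHS = (6 + 7)/2 = 13/2
RHS = √(6 · 7) = √(42) ≈ 6.481

Since LHS ≠ RHS, this pair disproves the claim, and no lexicographically smaller pair (s ≤ t, integers ≥ 6) does.

For instance (8, 11) is also a counterexample (LHS = 19/2, RHS = 2·√(22) ≈ 9.381), but it's lexicographically larger.

Answer: (s, t) = (6, 7)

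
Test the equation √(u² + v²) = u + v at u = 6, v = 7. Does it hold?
Substituting u = 6, v = 7:

LHS = √(6² + 7²) = √(85) ≈ 9.22
RHS = 6 + 7 = 13

LHS ≠ RHS, so the equation does not hold at this point.

Answer: Fails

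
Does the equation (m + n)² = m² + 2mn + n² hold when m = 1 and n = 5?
Substituting m = 1, n = 5:

LHS = (1 + 5)² = 36
RHS = 1² + 2·1·5 + 5² = 36

LHS = RHS, so the equation holds at this point.

Answer: Holds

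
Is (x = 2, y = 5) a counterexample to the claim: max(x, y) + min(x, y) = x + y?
Substituting x = 2, y = 5:
LHS = max(2, 5) + min(2, 5) = 7
RHS = 2 + 5 = 7

The sides agree, so this pair does not disprove the claim.

Answer: No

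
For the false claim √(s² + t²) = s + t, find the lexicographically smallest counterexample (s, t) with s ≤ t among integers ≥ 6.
Substituting (6, 6) into the claim:
LHS = √(6² + 6²) = 6·√(2) ≈ 8.485
RHS = 6 + 6 = 12

Since LHS ≠ RHS, this pair disproves the claim, and no lexicographically smaller pair (s ≤ t, integers ≥ 6) does.

For instance (9, 13) is also a counterexample (LHS = 5·√(10) ≈ 15.81, RHS = 22), but it's lexicographically larger.

Answer: (s, t) = (6, 6)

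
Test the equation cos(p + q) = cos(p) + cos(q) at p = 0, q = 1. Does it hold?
Fails

Substituting p = 0, q = 1:

LHS = cos(0 + 1) = cos(1) ≈ 0.5403
RHS = cos(0) + cos(1) = cos(1) + 1 ≈ 1.54

LHS ≠ RHS, so the equation does not hold at this point.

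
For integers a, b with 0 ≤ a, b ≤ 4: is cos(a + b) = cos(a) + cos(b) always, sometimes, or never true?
Never true

The claim fails for every pair in the range. For instance at (a, b) = (1, 3): LHS = cos(4) ≈ -0.6536, RHS = cos(3) + cos(1) ≈ -0.4497.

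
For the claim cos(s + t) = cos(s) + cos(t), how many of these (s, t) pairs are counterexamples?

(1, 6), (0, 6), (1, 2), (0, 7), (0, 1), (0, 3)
6

Testing each pair:
(1, 6): LHS = cos(7) ≈ 0.7539, RHS = cos(1) + cos(6) ≈ 1.5 → counterexample
(0, 6): LHS = cos(6) ≈ 0.9602, RHS = cos(6) + 1 ≈ 1.96 → counterexample
(1, 2): LHS = cos(3) ≈ -0.99, RHS = cos(2) + cos(1) ≈ 0.1242 → counterexample
(0, 7): LHS = cos(7) ≈ 0.7539, RHS = cos(7) + 1 ≈ 1.754 → counterexample
(0, 1): LHS = cos(1) ≈ 0.5403, RHS = cos(1) + 1 ≈ 1.54 → counterexample
(0, 3): LHS = cos(3) ≈ -0.99, RHS = cos(3) + 1 ≈ 0.01001 → counterexample

That makes 6 counterexamples.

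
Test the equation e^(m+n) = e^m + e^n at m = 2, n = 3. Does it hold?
Fails

Substituting m = 2, n = 3:

LHS = e^(2+3) = e^5 ≈ 148.4
RHS = e^2 + e^3 ≈ 27.47

LHS ≠ RHS, so the equation does not hold at this point.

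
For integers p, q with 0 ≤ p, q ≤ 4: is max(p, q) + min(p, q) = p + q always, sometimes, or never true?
The identity holds for every pair in the range. For instance at (p, q) = (3, 2): both sides equal 5.

Answer: Always true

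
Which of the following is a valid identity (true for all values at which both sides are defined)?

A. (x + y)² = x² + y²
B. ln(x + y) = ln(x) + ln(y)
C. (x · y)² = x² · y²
C

A: fails at (6, 7) — LHS = 169, RHS = 85.
B: fails at (3, 5) — LHS = ln(8) ≈ 2.079, RHS = ln(3) + ln(5) ≈ 2.708.
C: holds — e.g. at (4, 6), both sides equal 576.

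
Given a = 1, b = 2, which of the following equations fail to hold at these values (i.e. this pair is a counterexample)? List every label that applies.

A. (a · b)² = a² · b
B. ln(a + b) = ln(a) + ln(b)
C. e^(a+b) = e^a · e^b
A, B

Evaluating each claim at the given values:
A. LHS = 4, RHS = 2 → fails here (LHS ≠ RHS)
B. LHS = ln(3) ≈ 1.099, RHS = ln(2) ≈ 0.6931 → fails here (LHS ≠ RHS)
C. LHS = e^3 ≈ 20.09, RHS = e^3 ≈ 20.09 → holds here (LHS = RHS)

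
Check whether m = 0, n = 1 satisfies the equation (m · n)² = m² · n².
Holds

Substituting m = 0, n = 1:

LHS = (0 · 1)² = 0
RHS = 0² · 1² = 0

LHS = RHS, so the equation holds at this point.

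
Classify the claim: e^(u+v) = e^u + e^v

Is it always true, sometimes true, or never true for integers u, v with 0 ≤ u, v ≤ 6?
The claim fails for every pair in the range. For instance at (u, v) = (6, 6): LHS = e^12 ≈ 162754.8, RHS = 2·e^6 ≈ 806.9.

Answer: Never true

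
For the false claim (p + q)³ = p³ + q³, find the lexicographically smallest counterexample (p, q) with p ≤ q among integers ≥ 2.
Substituting (2, 2) into the claim:
LHS = (2 + 2)³ = 64
RHS = 2³ + 2³ = 16

Since LHS ≠ RHS, this pair disproves the claim, and no lexicographically smaller pair (p ≤ q, integers ≥ 2) does.

For instance (2, 4) is also a counterexample (LHS = 216, RHS = 72), but it's lexicographically larger.

Answer: (p, q) = (2, 2)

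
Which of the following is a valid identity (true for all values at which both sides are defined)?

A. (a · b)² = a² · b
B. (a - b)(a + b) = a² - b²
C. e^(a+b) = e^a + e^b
A: fails at (1, 3) — LHS = 9, RHS = 3.
B: holds — e.g. at (1, 1), both sides equal 0.
C: fails at (2, 2) — LHS = e^4 ≈ 54.6, RHS = 2·e^2 ≈ 14.78.

Answer: B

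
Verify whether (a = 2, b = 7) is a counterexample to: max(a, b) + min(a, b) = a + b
Substituting a = 2, b = 7:
LHS = max(2, 7) + min(2, 7) = 9
RHS = 2 + 7 = 9

The sides agree, so this pair does not disprove the claim.

Answer: No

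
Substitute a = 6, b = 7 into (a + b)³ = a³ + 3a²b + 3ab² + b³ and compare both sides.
LHS = (6 + 7)³ = 2197
RHS = 6³ + 3·6²·7 + 3·6·7² + 7³ = 2197

LHS = RHS: the two sides agree.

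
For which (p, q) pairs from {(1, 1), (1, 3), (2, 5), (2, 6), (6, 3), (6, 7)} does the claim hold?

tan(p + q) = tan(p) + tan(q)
Testing each pair:
(1, 1): LHS = tan(2) ≈ -2.185, RHS = 2·tan(1) ≈ 3.115 → fails
(1, 3): LHS = tan(4) ≈ 1.158, RHS = tan(3) + tan(1) ≈ 1.415 → fails
(2, 5): LHS = tan(7) ≈ 0.8714, RHS = tan(5) + tan(2) ≈ -5.566 → fails
(2, 6): LHS = tan(8) ≈ -6.8, RHS = tan(2) + tan(6) ≈ -2.476 → fails
(6, 3): LHS = tan(9) ≈ -0.4523, RHS = tan(6) + tan(3) ≈ -0.4336 → fails
(6, 7): LHS = tan(13) ≈ 0.463, RHS = tan(6) + tan(7) ≈ 0.5804 → fails

No pair satisfies the claim.

Answer: None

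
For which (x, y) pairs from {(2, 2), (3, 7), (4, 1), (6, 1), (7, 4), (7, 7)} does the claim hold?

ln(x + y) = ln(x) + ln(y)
(2, 2)

Testing each pair:
(2, 2): LHS = ln(4) ≈ 1.386, RHS = 2·ln(2) ≈ 1.386 → holds
(3, 7): LHS = ln(10) ≈ 2.303, RHS = ln(3) + ln(7) ≈ 3.045 → fails
(4, 1): LHS = ln(5) ≈ 1.609, RHS = ln(4) ≈ 1.386 → fails
(6, 1): LHS = ln(7) ≈ 1.946, RHS = ln(6) ≈ 1.792 → fails
(7, 4): LHS = ln(11) ≈ 2.398, RHS = ln(4) + ln(7) ≈ 3.332 → fails
(7, 7): LHS = ln(14) ≈ 2.639, RHS = 2·ln(7) ≈ 3.892 → fails

1 of 6 pairs satisfies the claim.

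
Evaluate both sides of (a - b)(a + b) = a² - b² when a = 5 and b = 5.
LHS = (5 - 5)(5 + 5) = 0
RHS = 5² - 5² = 0

LHS = RHS: the two sides agree.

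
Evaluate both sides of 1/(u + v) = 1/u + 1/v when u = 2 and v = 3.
LHS = 1/(2 + 3) = 1/5
RHS = 1/2 + 1/3 = 5/6

LHS ≠ RHS, so the equation does not hold here.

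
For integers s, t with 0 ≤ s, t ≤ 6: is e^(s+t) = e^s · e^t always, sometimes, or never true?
The identity holds for every pair in the range. For instance at (s, t) = (4, 4): both sides equal e^8 ≈ 2981.

Answer: Always true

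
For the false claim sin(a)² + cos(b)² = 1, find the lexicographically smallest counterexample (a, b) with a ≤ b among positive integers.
At (1, 1): both sides equal 1, so it holds there.

Substituting (1, 2) into the claim:
LHS = sin(1)² + cos(2)² ≈ 0.8813
RHS = 1

Since LHS ≠ RHS, this pair disproves the claim, and no lexicographically smaller pair (a ≤ b, positive integers) does.

For instance (7, 8) is also a counterexample (LHS = cos(8)² + sin(7)² ≈ 0.4528, RHS = 1), but it's lexicographically larger.

Answer: (a, b) = (1, 2)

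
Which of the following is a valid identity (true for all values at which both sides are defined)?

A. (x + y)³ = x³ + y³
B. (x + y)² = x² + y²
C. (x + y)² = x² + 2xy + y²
C

A: fails at (1, 2) — LHS = 27, RHS = 9.
B: fails at (1, 1) — LHS = 4, RHS = 2.
C: holds — e.g. at (2, 3), both sides equal 25.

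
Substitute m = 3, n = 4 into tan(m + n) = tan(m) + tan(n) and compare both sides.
LHS = tan(3 + 4) = tan(7) ≈ 0.8714
RHS = tan(3) + tan(4) ≈ 1.015

LHS ≠ RHS (they differ by about 0.1438), so the equation does not hold here.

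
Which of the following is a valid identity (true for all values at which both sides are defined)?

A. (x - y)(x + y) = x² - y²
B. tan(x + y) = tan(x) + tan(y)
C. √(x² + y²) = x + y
A

A: holds — e.g. at (4, 5), both sides equal -9.
B: fails at (1, 2) — LHS = tan(3) ≈ -0.1425, RHS = tan(2) + tan(1) ≈ -0.6276.
C: fails at (4, 4) — LHS = 4·√(2) ≈ 5.657, RHS = 8.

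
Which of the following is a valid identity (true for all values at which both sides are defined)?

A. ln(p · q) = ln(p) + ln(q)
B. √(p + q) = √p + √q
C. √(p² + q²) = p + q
A: holds — e.g. at (3, 4), both sides equal ln(12) ≈ 2.485.
B: fails at (1, 5) — LHS = √(6) ≈ 2.449, RHS = 1 + √(5) ≈ 3.236.
C: fails at (4, 5) — LHS = √(41) ≈ 6.403, RHS = 9.

Answer: A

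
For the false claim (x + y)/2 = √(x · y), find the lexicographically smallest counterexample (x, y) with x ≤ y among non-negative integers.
Substituting (0, 1) into the claim:
LHS = (0 + 1)/2 = 1/2
RHS = √(0 · 1) = 0

Since LHS ≠ RHS, this pair disproves the claim, and no lexicographically smaller pair (x ≤ y, non-negative integers) does.

For instance (1, 2) is also a counterexample (LHS = 3/2, RHS = √(2) ≈ 1.414), but it's lexicographically larger.

Answer: (x, y) = (0, 1)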